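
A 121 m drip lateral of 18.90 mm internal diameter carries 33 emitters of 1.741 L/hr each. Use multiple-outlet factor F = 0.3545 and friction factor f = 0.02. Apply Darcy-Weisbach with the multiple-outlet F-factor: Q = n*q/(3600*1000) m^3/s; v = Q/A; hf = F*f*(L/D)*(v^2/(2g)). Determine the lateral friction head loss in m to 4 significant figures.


Q = 33*1.741/(3600*1000) = 1.59592e-05 m^3/s
A = pi*(18.90e-3/2)^2 = 2.80552e-04 m^2, so v = Q/A = 0.0568849 m/s
hf = 0.3545*0.02*(121/0.01890)*(0.0568849^2/(2*9.81)) = 0.007486 m
Therefore the lateral friction head loss = 0.007486 m.


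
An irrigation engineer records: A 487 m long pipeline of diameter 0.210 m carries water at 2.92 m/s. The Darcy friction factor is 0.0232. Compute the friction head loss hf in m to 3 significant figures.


Approach: apply the Darcy-Weisbach equation, hf = f*(L/D)*(v^2/(2g)).
hf = 0.0232 * (487/0.210) * (2.92^2 / (2*9.81))
hf = 23.4 m
Therefore the friction head loss hf = 23.4 m.


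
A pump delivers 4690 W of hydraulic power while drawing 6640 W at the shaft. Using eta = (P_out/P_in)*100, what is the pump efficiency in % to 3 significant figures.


eta = (4690 / 6640) * 100 = 70.6 %
Therefore the pump efficiency = 70.6 %.


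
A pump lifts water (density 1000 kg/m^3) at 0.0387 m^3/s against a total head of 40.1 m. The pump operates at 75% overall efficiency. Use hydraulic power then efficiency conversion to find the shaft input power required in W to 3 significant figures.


Approach: apply hydraulic power then efficiency conversion, P = rho*g*Q*H; P_in = P/eta.
Step 1 — hydraulic power (P = rho*g*Q*H):
  P = 1000 * 9.81 * 0.0387 * 40.1 = 15224 W
Step 2 — input power: P_in = P/eta = 15224 / 0.75 = 20300 W
Therefore the shaft input power required = 20300 W.


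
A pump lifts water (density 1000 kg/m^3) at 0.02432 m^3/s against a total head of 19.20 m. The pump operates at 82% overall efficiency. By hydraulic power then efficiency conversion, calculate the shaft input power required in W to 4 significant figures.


Approach: apply hydraulic power then efficiency conversion, P = rho*g*Q*H; P_in = P/eta.
Step 1 — hydraulic power (P = rho*g*Q*H):
  P = 1000 * 9.81 * 0.02432 * 19.20 = 4580.72 W
Step 2 — input power: P_in = P/eta = 4580.72 / 0.82 = 5586 W
Therefore the shaft input power required = 5586 W.


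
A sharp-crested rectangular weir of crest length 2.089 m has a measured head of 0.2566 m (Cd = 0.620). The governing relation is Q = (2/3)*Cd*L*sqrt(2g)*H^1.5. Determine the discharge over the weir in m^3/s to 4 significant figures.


Q = (2/3)*0.620*2.089*sqrt(2*9.81)*0.2566^1.5 = 0.4971 m^3/s
Therefore the discharge over the weir = 0.4971 m^3/s.


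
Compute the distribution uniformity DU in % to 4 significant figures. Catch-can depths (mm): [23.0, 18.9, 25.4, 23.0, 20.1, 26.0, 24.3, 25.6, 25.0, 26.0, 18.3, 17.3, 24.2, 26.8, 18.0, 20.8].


Approach: apply the low-quarter distribution uniformity, DU = (mean of lowest quarter of readings / overall mean)*100.
sorted lowest 4 of 16: [17.3, 18.0, 18.3, 18.9] -> mean = 18.1250 mm
overall mean = 22.6687 mm
DU = (18.1250/22.6687)*100 = 79.96 %
Therefore the distribution uniformity DU = 79.96 %.


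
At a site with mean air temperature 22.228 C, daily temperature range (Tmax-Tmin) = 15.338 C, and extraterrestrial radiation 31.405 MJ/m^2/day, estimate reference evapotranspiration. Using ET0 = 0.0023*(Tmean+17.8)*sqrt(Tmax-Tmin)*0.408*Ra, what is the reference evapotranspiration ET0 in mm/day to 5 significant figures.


ET0 = 0.0023*(22.228+17.8)*sqrt(15.338)*0.408*31.405 = 4.6199 mm/day
Therefore the reference evapotranspiration ET0 = 4.6199 mm/day.


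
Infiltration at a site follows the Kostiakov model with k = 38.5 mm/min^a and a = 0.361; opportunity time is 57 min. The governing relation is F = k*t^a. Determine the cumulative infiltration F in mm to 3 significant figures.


F = 38.5 * 57^0.361 = 166 mm
Therefore the cumulative infiltration F = 166 mm.


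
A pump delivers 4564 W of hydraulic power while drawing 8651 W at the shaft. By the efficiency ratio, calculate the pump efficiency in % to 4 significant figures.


Approach: apply the efficiency ratio, eta = (P_out/P_in)*100.
eta = (4564 / 8651) * 100 = 52.76 %
Therefore the pump efficiency = 52.76 %.


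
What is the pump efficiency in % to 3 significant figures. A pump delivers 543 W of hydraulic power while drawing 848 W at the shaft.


Approach: apply the efficiency ratio, eta = (P_out/P_in)*100.
eta = (543 / 848) * 100 = 64.0 %
Therefore the pump efficiency = 64.0 %.


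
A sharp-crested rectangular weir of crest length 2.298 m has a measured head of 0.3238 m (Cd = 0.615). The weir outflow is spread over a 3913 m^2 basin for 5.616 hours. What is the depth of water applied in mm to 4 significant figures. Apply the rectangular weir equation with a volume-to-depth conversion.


Approach: apply the rectangular weir equation with a volume-to-depth conversion, Q = (2/3)*Cd*L*sqrt(2g)*H^1.5; d = Q*t/A * 1000.
Step 1 — weir discharge:
  Q = (2/3)*0.615*2.298*sqrt(2*9.81)*0.3238^1.5 = 0.768951 m^3/s
Step 2 — volume: V = 0.768951 * 5.616*3600 = 15546.3 m^3
Step 3 — depth: d = V/A * 1000 = 15546.3/3913 * 1000 = 3973 mm
Therefore the depth of water applied = 3973 mm.


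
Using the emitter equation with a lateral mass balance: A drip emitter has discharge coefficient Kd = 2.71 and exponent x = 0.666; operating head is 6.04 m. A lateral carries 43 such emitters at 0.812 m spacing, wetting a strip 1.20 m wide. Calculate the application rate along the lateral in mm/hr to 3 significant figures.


Approach: apply the emitter equation with a lateral mass balance, q = Kd*h^x; Q = n*q; rate = Q/(n*spacing*width).
Step 1 — single emitter flow (q = Kd*h^x):
  q = 2.71 * 6.04^0.666 = 8.9772 L/hr
Step 2 — total lateral flow: Q = 43 * 8.9772 = 386.02 L/hr
Step 3 — wetted area: A = 43 * 0.812 * 1.20 = 41.899 m^2
Step 4 — application rate: Q/A = 386.02/41.899 = 9.21 mm/hr
Therefore the application rate along the lateral = 9.21 mm/hr.


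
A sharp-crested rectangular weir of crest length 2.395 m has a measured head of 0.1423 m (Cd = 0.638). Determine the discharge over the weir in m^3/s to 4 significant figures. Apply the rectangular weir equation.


Approach: apply the rectangular weir equation, Q = (2/3)*Cd*L*sqrt(2g)*H^1.5.
Q = (2/3)*0.638*2.395*sqrt(2*9.81)*0.1423^1.5 = 0.2422 m^3/s
Therefore the discharge over the weir = 0.2422 m^3/s.


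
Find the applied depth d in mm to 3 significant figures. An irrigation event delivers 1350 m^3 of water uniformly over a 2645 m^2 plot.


Approach: apply depth from volume over area, d = (V/A)*1000.
d = (1350 / 2645) * 1000 = 510 mm
Therefore the applied depth d = 510 mm.


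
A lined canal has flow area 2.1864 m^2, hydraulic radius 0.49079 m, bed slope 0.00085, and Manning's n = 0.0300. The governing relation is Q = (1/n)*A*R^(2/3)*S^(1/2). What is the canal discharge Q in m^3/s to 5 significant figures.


Q = (1/0.0300) * 2.1864 * 0.49079^(2/3) * 0.00085^(1/2) = 1.3221 m^3/s
Therefore the canal discharge Q = 1.3221 m^3/s.


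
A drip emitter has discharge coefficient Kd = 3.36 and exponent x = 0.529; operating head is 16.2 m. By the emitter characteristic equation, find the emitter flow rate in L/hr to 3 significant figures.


Approach: apply the emitter characteristic equation, q = Kd * h^x.
q = 3.36 * 16.2^0.529 = 14.7 L/hr
Therefore the emitter flow rate = 14.7 L/hr.


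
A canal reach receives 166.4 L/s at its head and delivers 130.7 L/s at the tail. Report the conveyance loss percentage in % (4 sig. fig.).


Approach: apply the conveyance loss ratio, loss% = ((Q_head - Q_tail)/Q_head)*100.
loss = ((166.4 - 130.7)/166.4)*100 = 21.45 %
Therefore the conveyance loss percentage = 21.45 %.


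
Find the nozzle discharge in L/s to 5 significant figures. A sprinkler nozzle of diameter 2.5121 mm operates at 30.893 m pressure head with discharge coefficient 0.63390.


Approach: apply the orifice equation, Q = Cd*A*sqrt(2*g*h), A = pi*(d/2)^2.
A = pi*(2.5121e-3/2)^2 = 4.956370e-06 m^2
Q = 0.63390 * 4.956370e-06 * sqrt(2*9.81*30.893) * 1000 = 0.077351 L/s
Therefore the nozzle discharge = 0.077351 L/s.


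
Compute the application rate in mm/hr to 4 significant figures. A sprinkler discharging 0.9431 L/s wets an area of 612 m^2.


Approach: apply the application rate relation, rate = (Q/A)*3600.
rate = (0.9431 / 612) * 3600 = 5.548 mm/hr
Therefore the application rate = 5.548 mm/hr.


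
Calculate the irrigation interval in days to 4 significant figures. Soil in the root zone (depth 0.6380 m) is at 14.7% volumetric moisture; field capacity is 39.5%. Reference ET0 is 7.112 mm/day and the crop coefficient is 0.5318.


Approach: apply soil-water budget scheduling, SMD = (FC-theta)/100*depth*1000; ETc = ET0*Kc; interval = SMD/ETc.
Step 1 — soil moisture deficit:
  SMD = (39.5 - 14.7)/100 * 0.6380 * 1000 = 158.224 mm
Step 2 — daily crop ET (ETc = ET0*Kc):
  ETc = 7.112 * 0.5318 = 3.78216 mm/day
Step 3 — irrigation interval (SMD/ETc):
  interval = 158.224 / 3.78216 = 41.83 days
Therefore the irrigation interval = 41.83 days.


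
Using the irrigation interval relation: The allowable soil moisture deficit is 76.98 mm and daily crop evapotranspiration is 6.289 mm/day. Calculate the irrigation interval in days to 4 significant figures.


Approach: apply the irrigation interval relation, interval = SMD / ETc.
interval = 76.98 / 6.289 = 12.24 days
Therefore the irrigation interval = 12.24 days.


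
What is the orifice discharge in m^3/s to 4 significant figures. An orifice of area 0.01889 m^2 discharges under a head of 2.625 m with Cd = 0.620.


Approach: apply the orifice equation, Q = Cd*A*sqrt(2*g*h).
Q = 0.620 * 0.01889 * sqrt(2*9.81*2.625) = 0.08405 m^3/s
Therefore the orifice discharge = 0.08405 m^3/s.


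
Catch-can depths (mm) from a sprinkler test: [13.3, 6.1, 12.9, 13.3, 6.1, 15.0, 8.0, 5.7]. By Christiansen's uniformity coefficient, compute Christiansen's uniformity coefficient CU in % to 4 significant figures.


Approach: apply Christiansen's uniformity coefficient, CU = (1 - mean_abs_deviation/mean)*100.
mean = 10.0500 mm
mean |d_i - mean| = 3.57500 mm
CU = (1 - 3.57500/10.0500)*100 = 64.43 %
Therefore Christiansen's uniformity coefficient CU = 64.43 %.


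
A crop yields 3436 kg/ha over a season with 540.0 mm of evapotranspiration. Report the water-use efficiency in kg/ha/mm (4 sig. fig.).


Approach: apply the water-use efficiency ratio, WUE = yield/ET.
WUE = 3436 / 540.0 = 6.363 kg/ha/mm
Therefore the water-use efficiency = 6.363 kg/ha/mm.


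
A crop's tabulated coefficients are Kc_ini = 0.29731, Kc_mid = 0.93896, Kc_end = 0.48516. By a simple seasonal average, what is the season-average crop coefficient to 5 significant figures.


Approach: apply a simple seasonal average, Kc_avg = (Kc_ini + Kc_mid + Kc_end)/3.
Kc_avg = (0.29731 + 0.93896 + 0.48516)/3 = 0.57381
Therefore the season-average crop coefficient = 0.57381.


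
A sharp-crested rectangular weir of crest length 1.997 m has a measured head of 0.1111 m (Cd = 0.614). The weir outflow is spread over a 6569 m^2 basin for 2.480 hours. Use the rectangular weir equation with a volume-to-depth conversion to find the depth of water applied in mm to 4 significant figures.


Approach: apply the rectangular weir equation with a volume-to-depth conversion, Q = (2/3)*Cd*L*sqrt(2g)*H^1.5; d = Q*t/A * 1000.
Step 1 — weir discharge:
  Q = (2/3)*0.614*1.997*sqrt(2*9.81)*0.1111^1.5 = 0.134084 m^3/s
Step 2 — volume: V = 0.134084 * 2.480*3600 = 1197.10 m^3
Step 3 — depth: d = V/A * 1000 = 1197.10/6569 * 1000 = 182.2 mm
Therefore the depth of water applied = 182.2 mm.


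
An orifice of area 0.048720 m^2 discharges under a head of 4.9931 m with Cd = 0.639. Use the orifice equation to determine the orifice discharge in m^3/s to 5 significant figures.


Approach: apply the orifice equation, Q = Cd*A*sqrt(2*g*h).
Q = 0.639 * 0.048720 * sqrt(2*9.81*4.9931) = 0.30814 m^3/s
Therefore the orifice discharge = 0.30814 m^3/s.


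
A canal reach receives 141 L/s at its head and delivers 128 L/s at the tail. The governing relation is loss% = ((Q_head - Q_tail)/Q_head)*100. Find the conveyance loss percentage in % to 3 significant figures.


loss = ((141 - 128)/141)*100 = 9.22 %
Therefore the conveyance loss percentage = 9.22 %.


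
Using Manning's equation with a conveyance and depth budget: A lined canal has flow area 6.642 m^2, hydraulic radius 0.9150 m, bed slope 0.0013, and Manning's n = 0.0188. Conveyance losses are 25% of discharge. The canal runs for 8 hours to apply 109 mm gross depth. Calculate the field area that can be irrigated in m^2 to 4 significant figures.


Approach: apply Manning's equation with a conveyance and depth budget, Q = (1/n)*A*R^(2/3)*S^(1/2); Q_field = Q*(1-loss); Area = Q_field*t/(d/1000).
Step 1 — canal discharge (Manning's equation):
  Q = (1/0.0188) * 6.642 * 0.9150^(2/3) * 0.0013^(1/2) = 12.0059 m^3/s
Step 2 — delivered flow: Q_field = 12.0059*(1 - 25/100) = 9.00440 m^3/s
Step 3 — volume delivered: V = 9.00440 * 8*3600 = 259327 m^3
Step 4 — area served: A = V / (depth/1000) = 259327 / 0.109 = 2379000 m^2
Therefore the field area that can be irrigated = 2379000 m^2.


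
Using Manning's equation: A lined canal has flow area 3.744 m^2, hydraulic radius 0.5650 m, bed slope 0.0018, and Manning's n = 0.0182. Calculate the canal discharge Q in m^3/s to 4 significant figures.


Approach: apply Manning's equation, Q = (1/n)*A*R^(2/3)*S^(1/2).
Q = (1/0.0182) * 3.744 * 0.5650^(2/3) * 0.0018^(1/2) = 5.965 m^3/s
Therefore the canal discharge Q = 5.965 m^3/s.


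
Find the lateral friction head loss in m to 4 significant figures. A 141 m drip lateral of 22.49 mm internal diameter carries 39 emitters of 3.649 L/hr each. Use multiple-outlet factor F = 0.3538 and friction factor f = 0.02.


Approach: apply Darcy-Weisbach with the multiple-outlet F-factor, Q = n*q/(3600*1000) m^3/s; v = Q/A; hf = F*f*(L/D)*(v^2/(2g)).
Q = 39*3.649/(3600*1000) = 3.95308e-05 m^3/s
A = pi*(22.49e-3/2)^2 = 3.97254e-04 m^2, so v = Q/A = 0.0995101 m/s
hf = 0.3538*0.02*(141/0.02249)*(0.0995101^2/(2*9.81)) = 0.02239 m
Therefore the lateral friction head loss = 0.02239 m.


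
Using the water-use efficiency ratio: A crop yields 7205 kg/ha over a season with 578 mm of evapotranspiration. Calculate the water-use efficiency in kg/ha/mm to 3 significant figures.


Approach: apply the water-use efficiency ratio, WUE = yield/ET.
WUE = 7205 / 578 = 12.5 kg/ha/mm
Therefore the water-use efficiency = 12.5 kg/ha/mm.


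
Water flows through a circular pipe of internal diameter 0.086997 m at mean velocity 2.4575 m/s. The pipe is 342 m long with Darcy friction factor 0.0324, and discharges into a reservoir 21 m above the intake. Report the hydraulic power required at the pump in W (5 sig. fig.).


Approach: apply continuity + Darcy-Weisbach + hydraulic power, Q = A*v; hf = f*(L/D)*(v^2/(2g)); H = static + hf; P = rho*g*Q*H.
Step 1 — flow rate (continuity, Q = A*v):
  A = pi*(0.086997/2)^2 = 0.005944269 m^2
  Q = 0.005944269 * 2.4575 = 0.01460804 m^3/s
Step 2 — friction head loss (Darcy-Weisbach):
  hf = 0.0324 * (342/0.086997) * (2.4575^2 / (2*9.81))
  hf = 39.20621 m
Step 3 — total head: H = 21 + 39.20621 = 60.20621 m
Step 4 — hydraulic power (P = rho*g*Q*H):
  P = 1000 * 9.81 * 0.01460804 * 60.20621 = 8627.8 W
Therefore the hydraulic power required at the pump = 8627.8 W.


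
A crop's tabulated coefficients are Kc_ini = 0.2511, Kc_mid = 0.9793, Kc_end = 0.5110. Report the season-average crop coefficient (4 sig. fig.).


Approach: apply a simple seasonal average, Kc_avg = (Kc_ini + Kc_mid + Kc_end)/3.
Kc_avg = (0.2511 + 0.9793 + 0.5110)/3 = 0.5805
Therefore the season-average crop coefficient = 0.5805.


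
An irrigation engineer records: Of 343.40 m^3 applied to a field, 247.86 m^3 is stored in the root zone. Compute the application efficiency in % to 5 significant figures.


Approach: apply the application efficiency ratio, Ea = (stored/applied)*100.
Ea = (247.86/343.40)*100 = 72.178 %
Therefore the application efficiency = 72.178 %.


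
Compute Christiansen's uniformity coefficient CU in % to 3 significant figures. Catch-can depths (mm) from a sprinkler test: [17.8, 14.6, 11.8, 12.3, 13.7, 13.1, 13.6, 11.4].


Approach: apply Christiansen's uniformity coefficient, CU = (1 - mean_abs_deviation/mean)*100.
mean = 13.537 mm
mean |d_i - mean| = 1.3875 mm
CU = (1 - 1.3875/13.537)*100 = 89.8 %
Therefore Christiansen's uniformity coefficient CU = 89.8 %.


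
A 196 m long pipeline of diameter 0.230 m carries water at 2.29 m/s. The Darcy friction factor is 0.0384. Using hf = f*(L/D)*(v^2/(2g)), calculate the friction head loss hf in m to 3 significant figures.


hf = 0.0384 * (196/0.230) * (2.29^2 / (2*9.81))
hf = 8.75 m
Therefore the friction head loss hf = 8.75 m.


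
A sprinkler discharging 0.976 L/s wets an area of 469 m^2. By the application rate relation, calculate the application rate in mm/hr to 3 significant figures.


Approach: apply the application rate relation, rate = (Q/A)*3600.
rate = (0.976 / 469) * 3600 = 7.49 mm/hr
Therefore the application rate = 7.49 mm/hr.


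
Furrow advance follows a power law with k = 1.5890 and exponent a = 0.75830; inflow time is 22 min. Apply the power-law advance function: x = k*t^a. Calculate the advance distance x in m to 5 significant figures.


x = 1.5890 * 22^0.75830 = 16.561 m
Therefore the advance distance x = 16.561 m.


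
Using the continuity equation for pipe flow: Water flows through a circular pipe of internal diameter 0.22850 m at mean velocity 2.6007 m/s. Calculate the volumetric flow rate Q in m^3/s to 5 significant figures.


Approach: apply the continuity equation for pipe flow, Q = A * v with A = pi*(D/2)^2.
A = pi*(0.22850/2)^2 = 0.04100741 m^2
Q = 0.04100741 * 2.6007 = 0.10665 m^3/s
Therefore the volumetric flow rate Q = 0.10665 m^3/s.


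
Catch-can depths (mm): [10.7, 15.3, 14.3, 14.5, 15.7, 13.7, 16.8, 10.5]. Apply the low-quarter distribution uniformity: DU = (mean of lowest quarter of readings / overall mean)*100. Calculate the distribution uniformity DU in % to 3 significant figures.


sorted lowest 2 of 8: [10.5, 10.7] -> mean = 10.600 mm
overall mean = 13.938 mm
DU = (10.600/13.938)*100 = 76.1 %
Therefore the distribution uniformity DU = 76.1 %.


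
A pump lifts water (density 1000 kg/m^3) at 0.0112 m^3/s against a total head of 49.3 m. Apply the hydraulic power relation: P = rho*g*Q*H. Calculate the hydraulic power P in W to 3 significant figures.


P = 1000 * 9.81 * 0.0112 * 49.3 = 5420 W
Therefore the hydraulic power P = 5420 W.


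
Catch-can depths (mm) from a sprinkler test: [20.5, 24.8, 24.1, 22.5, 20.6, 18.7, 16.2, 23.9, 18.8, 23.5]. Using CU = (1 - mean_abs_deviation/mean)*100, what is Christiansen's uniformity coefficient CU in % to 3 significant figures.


mean = 21.360 mm
mean |d_i - mean| = 2.4000 mm
CU = (1 - 2.4000/21.360)*100 = 88.8 %
Therefore Christiansen's uniformity coefficient CU = 88.8 %.


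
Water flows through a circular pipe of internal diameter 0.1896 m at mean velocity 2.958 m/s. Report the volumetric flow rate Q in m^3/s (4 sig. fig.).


Approach: apply the continuity equation for pipe flow, Q = A * v with A = pi*(D/2)^2.
A = pi*(0.1896/2)^2 = 0.0282336 m^2
Q = 0.0282336 * 2.958 = 0.08352 m^3/s
Therefore the volumetric flow rate Q = 0.08352 m^3/s.


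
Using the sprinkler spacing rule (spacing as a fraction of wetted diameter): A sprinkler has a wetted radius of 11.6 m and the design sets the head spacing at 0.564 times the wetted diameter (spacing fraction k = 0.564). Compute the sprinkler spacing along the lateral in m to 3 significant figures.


Approach: apply the sprinkler spacing rule (spacing as a fraction of wetted diameter), S = k*(2*R).
S = 0.564 * (2 * 11.6) = 13.1 m
Therefore the sprinkler spacing along the lateral = 13.1 m.


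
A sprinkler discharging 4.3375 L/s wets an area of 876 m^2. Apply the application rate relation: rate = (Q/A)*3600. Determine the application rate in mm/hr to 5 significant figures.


rate = (4.3375 / 876) * 3600 = 17.825 mm/hr
Therefore the application rate = 17.825 mm/hr.


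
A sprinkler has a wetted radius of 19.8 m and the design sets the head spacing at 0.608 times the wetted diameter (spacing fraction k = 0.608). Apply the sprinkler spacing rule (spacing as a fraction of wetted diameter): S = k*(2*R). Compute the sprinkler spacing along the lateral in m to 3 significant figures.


S = 0.608 * (2 * 19.8) = 24.1 m
Therefore the sprinkler spacing along the lateral = 24.1 m.


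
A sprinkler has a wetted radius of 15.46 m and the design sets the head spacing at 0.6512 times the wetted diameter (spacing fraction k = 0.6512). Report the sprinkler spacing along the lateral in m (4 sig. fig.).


Approach: apply the sprinkler spacing rule (spacing as a fraction of wetted diameter), S = k*(2*R).
S = 0.6512 * (2 * 15.46) = 20.14 m
Therefore the sprinkler spacing along the lateral = 20.14 m.


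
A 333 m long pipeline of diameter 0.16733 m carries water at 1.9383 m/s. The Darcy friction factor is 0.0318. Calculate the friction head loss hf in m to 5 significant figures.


Approach: apply the Darcy-Weisbach equation, hf = f*(L/D)*(v^2/(2g)).
hf = 0.0318 * (333/0.16733) * (1.9383^2 / (2*9.81))
hf = 12.118 m
Therefore the friction head loss hf = 12.118 m.


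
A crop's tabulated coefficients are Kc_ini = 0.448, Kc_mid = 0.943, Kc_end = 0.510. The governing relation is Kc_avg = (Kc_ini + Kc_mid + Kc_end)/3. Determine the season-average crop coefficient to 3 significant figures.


Kc_avg = (0.448 + 0.943 + 0.510)/3 = 0.634
Therefore the season-average crop coefficient = 0.634.


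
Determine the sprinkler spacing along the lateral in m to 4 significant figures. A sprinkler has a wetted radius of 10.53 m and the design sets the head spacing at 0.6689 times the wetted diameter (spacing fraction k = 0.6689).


Approach: apply the sprinkler spacing rule (spacing as a fraction of wetted diameter), S = k*(2*R).
S = 0.6689 * (2 * 10.53) = 14.09 m
Therefore the sprinkler spacing along the lateral = 14.09 m.


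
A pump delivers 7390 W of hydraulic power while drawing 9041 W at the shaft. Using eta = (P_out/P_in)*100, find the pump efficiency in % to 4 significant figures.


eta = (7390 / 9041) * 100 = 81.74 %
Therefore the pump efficiency = 81.74 %.


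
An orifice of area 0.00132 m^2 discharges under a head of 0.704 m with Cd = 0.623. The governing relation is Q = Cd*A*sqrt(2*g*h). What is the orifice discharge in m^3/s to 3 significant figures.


Q = 0.623 * 0.00132 * sqrt(2*9.81*0.704) = 0.00306 m^3/s
Therefore the orifice discharge = 0.00306 m^3/s.


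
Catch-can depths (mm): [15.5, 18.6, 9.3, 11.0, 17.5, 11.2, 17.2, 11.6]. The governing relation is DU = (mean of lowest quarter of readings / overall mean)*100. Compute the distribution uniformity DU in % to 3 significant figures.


sorted lowest 2 of 8: [9.3, 11.0] -> mean = 10.150 mm
overall mean = 13.988 mm
DU = (10.150/13.988)*100 = 72.6 %
Therefore the distribution uniformity DU = 72.6 %.


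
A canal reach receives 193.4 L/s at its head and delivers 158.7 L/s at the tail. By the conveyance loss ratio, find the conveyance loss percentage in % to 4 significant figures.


Approach: apply the conveyance loss ratio, loss% = ((Q_head - Q_tail)/Q_head)*100.
loss = ((193.4 - 158.7)/193.4)*100 = 17.94 %
Therefore the conveyance loss percentage = 17.94 %.


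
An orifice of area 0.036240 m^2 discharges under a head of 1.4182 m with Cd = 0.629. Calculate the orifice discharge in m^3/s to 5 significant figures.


Approach: apply the orifice equation, Q = Cd*A*sqrt(2*g*h).
Q = 0.629 * 0.036240 * sqrt(2*9.81*1.4182) = 0.12024 m^3/s
Therefore the orifice discharge = 0.12024 m^3/s.


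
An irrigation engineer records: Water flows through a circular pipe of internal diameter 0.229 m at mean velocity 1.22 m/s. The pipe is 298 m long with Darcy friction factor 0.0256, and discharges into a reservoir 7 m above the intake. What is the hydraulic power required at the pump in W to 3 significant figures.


Approach: apply continuity + Darcy-Weisbach + hydraulic power, Q = A*v; hf = f*(L/D)*(v^2/(2g)); H = static + hf; P = rho*g*Q*H.
Step 1 — flow rate (continuity, Q = A*v):
  A = pi*(0.229/2)^2 = 0.041187 m^2
  Q = 0.041187 * 1.22 = 0.050248 m^3/s
Step 2 — friction head loss (Darcy-Weisbach):
  hf = 0.0256 * (298/0.229) * (1.22^2 / (2*9.81))
  hf = 2.5272 m
Step 3 — total head: H = 7 + 2.5272 = 9.5272 m
Step 4 — hydraulic power (P = rho*g*Q*H):
  P = 1000 * 9.81 * 0.050248 * 9.5272 = 4700 W
Therefore the hydraulic power required at the pump = 4700 W.


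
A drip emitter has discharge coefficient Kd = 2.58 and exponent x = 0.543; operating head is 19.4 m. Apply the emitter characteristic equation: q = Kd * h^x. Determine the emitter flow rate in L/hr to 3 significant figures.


q = 2.58 * 19.4^0.543 = 12.9 L/hr
Therefore the emitter flow rate = 12.9 L/hr.


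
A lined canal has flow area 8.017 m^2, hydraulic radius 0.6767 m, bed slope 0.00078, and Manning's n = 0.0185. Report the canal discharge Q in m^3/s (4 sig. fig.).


Approach: apply Manning's equation, Q = (1/n)*A*R^(2/3)*S^(1/2).
Q = (1/0.0185) * 8.017 * 0.6767^(2/3) * 0.00078^(1/2) = 9.329 m^3/s
Therefore the canal discharge Q = 9.329 m^3/s.


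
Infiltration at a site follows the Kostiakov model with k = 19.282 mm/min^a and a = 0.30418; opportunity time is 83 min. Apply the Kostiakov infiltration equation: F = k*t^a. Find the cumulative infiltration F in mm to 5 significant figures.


F = 19.282 * 83^0.30418 = 73.943 mm
Therefore the cumulative infiltration F = 73.943 mm.


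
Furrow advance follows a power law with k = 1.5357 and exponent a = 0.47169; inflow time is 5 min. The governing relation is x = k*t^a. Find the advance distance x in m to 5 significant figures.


x = 1.5357 * 5^0.47169 = 3.2810 m
Therefore the advance distance x = 3.2810 m.


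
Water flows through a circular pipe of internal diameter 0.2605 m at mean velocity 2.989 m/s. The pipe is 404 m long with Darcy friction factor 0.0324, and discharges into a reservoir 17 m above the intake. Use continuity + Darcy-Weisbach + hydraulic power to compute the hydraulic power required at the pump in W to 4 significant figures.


Approach: apply continuity + Darcy-Weisbach + hydraulic power, Q = A*v; hf = f*(L/D)*(v^2/(2g)); H = static + hf; P = rho*g*Q*H.
Step 1 — flow rate (continuity, Q = A*v):
  A = pi*(0.2605/2)^2 = 0.0532973 m^2
  Q = 0.0532973 * 2.989 = 0.159306 m^3/s
Step 2 — friction head loss (Darcy-Weisbach):
  hf = 0.0324 * (404/0.2605) * (2.989^2 / (2*9.81))
  hf = 22.8808 m
Step 3 — total head: H = 17 + 22.8808 = 39.8808 m
Step 4 — hydraulic power (P = rho*g*Q*H):
  P = 1000 * 9.81 * 0.159306 * 39.8808 = 62330 W
Therefore the hydraulic power required at the pump = 62330 W.


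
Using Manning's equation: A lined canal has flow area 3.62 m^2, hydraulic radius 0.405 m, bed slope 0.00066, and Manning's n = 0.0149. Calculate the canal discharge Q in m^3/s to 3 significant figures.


Approach: apply Manning's equation, Q = (1/n)*A*R^(2/3)*S^(1/2).
Q = (1/0.0149) * 3.62 * 0.405^(2/3) * 0.00066^(1/2) = 3.42 m^3/s
Therefore the canal discharge Q = 3.42 m^3/s.


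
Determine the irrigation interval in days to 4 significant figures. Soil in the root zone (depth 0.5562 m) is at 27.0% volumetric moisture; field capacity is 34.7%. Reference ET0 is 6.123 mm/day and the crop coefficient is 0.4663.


Approach: apply soil-water budget scheduling, SMD = (FC-theta)/100*depth*1000; ETc = ET0*Kc; interval = SMD/ETc.
Step 1 — soil moisture deficit:
  SMD = (34.7 - 27.0)/100 * 0.5562 * 1000 = 42.8274 mm
Step 2 — daily crop ET (ETc = ET0*Kc):
  ETc = 6.123 * 0.4663 = 2.85515 mm/day
Step 3 — irrigation interval (SMD/ETc):
  interval = 42.8274 / 2.85515 = 15.00 days
Therefore the irrigation interval = 15.00 days.


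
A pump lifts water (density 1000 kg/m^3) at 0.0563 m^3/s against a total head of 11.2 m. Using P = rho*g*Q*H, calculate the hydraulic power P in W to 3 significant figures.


P = 1000 * 9.81 * 0.0563 * 11.2 = 6190 W
Therefore the hydraulic power P = 6190 W.


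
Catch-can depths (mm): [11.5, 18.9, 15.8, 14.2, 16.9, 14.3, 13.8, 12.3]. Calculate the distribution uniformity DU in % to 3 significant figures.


Approach: apply the low-quarter distribution uniformity, DU = (mean of lowest quarter of readings / overall mean)*100.
sorted lowest 2 of 8: [11.5, 12.3] -> mean = 11.900 mm
overall mean = 14.713 mm
DU = (11.900/14.713)*100 = 80.9 %
Therefore the distribution uniformity DU = 80.9 %.


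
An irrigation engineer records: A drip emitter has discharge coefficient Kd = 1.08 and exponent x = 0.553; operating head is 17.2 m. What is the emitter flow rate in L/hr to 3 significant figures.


Approach: apply the emitter characteristic equation, q = Kd * h^x.
q = 1.08 * 17.2^0.553 = 5.21 L/hr
Therefore the emitter flow rate = 5.21 L/hr.


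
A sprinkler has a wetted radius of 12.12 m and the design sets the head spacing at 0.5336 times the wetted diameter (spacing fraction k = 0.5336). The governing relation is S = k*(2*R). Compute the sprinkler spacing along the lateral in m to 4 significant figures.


S = 0.5336 * (2 * 12.12) = 12.93 m
Therefore the sprinkler spacing along the lateral = 12.93 m.


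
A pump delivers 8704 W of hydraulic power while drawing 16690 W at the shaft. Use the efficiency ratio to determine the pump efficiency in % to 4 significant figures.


Approach: apply the efficiency ratio, eta = (P_out/P_in)*100.
eta = (8704 / 16690) * 100 = 52.15 %
Therefore the pump efficiency = 52.15 %.


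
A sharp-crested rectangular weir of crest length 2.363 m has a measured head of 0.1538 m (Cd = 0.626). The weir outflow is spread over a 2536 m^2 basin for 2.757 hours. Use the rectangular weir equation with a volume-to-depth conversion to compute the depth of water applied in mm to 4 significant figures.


Approach: apply the rectangular weir equation with a volume-to-depth conversion, Q = (2/3)*Cd*L*sqrt(2g)*H^1.5; d = Q*t/A * 1000.
Step 1 — weir discharge:
  Q = (2/3)*0.626*2.363*sqrt(2*9.81)*0.1538^1.5 = 0.263470 m^3/s
Step 2 — volume: V = 0.263470 * 2.757*3600 = 2614.99 m^3
Step 3 — depth: d = V/A * 1000 = 2614.99/2536 * 1000 = 1031 mm
Therefore the depth of water applied = 1031 mm.


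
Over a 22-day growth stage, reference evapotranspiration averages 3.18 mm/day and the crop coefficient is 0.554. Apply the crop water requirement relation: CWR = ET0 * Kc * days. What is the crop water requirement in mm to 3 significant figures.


CWR = 3.18 * 0.554 * 22 = 38.8 mm
Therefore the crop water requirement = 38.8 mm.


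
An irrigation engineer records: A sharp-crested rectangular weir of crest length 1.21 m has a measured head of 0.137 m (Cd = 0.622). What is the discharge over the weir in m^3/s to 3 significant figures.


Approach: apply the rectangular weir equation, Q = (2/3)*Cd*L*sqrt(2g)*H^1.5.
Q = (2/3)*0.622*1.21*sqrt(2*9.81)*0.137^1.5 = 0.113 m^3/s
Therefore the discharge over the weir = 0.113 m^3/s.


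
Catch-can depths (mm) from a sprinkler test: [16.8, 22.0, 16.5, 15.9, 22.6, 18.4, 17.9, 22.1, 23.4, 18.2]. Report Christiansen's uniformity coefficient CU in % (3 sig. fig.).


Approach: apply Christiansen's uniformity coefficient, CU = (1 - mean_abs_deviation/mean)*100.
mean = 19.380 mm
mean |d_i - mean| = 2.5160 mm
CU = (1 - 2.5160/19.380)*100 = 87.0 %
Therefore Christiansen's uniformity coefficient CU = 87.0 %.


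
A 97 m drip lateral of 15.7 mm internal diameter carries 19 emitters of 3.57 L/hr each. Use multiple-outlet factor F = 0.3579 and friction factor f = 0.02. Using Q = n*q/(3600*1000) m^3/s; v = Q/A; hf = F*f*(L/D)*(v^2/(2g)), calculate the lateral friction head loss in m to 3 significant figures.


Q = 19*3.57/(3600*1000) = 1.8842e-05 m^3/s
A = pi*(15.7e-3/2)^2 = 1.9359e-04 m^2, so v = Q/A = 0.097326 m/s
hf = 0.3579*0.02*(97/0.0157)*(0.097326^2/(2*9.81)) = 0.0214 m
Therefore the lateral friction head loss = 0.0214 m.


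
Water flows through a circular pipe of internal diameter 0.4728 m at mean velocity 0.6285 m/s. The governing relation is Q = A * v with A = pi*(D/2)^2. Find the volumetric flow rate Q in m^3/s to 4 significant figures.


A = pi*(0.4728/2)^2 = 0.175568 m^2
Q = 0.175568 * 0.6285 = 0.1103 m^3/s
Therefore the volumetric flow rate Q = 0.1103 m^3/s.


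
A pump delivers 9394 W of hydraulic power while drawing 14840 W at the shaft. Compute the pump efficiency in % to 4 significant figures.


Approach: apply the efficiency ratio, eta = (P_out/P_in)*100.
eta = (9394 / 14840) * 100 = 63.30 %
Therefore the pump efficiency = 63.30 %.


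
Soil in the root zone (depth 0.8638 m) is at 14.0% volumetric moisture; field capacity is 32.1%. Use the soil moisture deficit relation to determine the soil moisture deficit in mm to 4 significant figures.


Approach: apply the soil moisture deficit relation, SMD = (FC - theta)/100 * depth * 1000.
SMD = (32.1 - 14.0)/100 * 0.8638 * 1000 = 156.3 mm
Therefore the soil moisture deficit = 156.3 mm.


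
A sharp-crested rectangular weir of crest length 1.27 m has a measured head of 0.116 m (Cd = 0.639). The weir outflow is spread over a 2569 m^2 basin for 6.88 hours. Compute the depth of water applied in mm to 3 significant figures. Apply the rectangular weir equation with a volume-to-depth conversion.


Approach: apply the rectangular weir equation with a volume-to-depth conversion, Q = (2/3)*Cd*L*sqrt(2g)*H^1.5; d = Q*t/A * 1000.
Step 1 — weir discharge:
  Q = (2/3)*0.639*1.27*sqrt(2*9.81)*0.116^1.5 = 0.094678 m^3/s
Step 2 — volume: V = 0.094678 * 6.88*3600 = 2345.0 m^3
Step 3 — depth: d = V/A * 1000 = 2345.0/2569 * 1000 = 913 mm
Therefore the depth of water applied = 913 mm.


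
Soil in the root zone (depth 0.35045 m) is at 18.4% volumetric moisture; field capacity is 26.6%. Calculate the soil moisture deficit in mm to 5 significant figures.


Approach: apply the soil moisture deficit relation, SMD = (FC - theta)/100 * depth * 1000.
SMD = (26.6 - 18.4)/100 * 0.35045 * 1000 = 28.737 mm
Therefore the soil moisture deficit = 28.737 mm.


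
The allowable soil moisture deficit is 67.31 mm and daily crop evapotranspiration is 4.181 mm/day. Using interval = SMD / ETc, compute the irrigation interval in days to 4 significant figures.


interval = 67.31 / 4.181 = 16.10 days
Therefore the irrigation interval = 16.10 days.


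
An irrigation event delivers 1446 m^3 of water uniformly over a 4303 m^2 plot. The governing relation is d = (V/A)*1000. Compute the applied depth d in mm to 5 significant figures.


d = (1446 / 4303) * 1000 = 336.04 mm
Therefore the applied depth d = 336.04 mm.


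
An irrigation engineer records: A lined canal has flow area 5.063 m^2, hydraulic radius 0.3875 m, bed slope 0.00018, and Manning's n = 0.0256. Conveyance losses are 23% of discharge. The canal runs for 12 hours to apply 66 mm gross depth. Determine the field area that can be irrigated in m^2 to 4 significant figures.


Approach: apply Manning's equation with a conveyance and depth budget, Q = (1/n)*A*R^(2/3)*S^(1/2); Q_field = Q*(1-loss); Area = Q_field*t/(d/1000).
Step 1 — canal discharge (Manning's equation):
  Q = (1/0.0256) * 5.063 * 0.3875^(2/3) * 0.00018^(1/2) = 1.41032 m^3/s
Step 2 — delivered flow: Q_field = 1.41032*(1 - 23/100) = 1.08595 m^3/s
Step 3 — volume delivered: V = 1.08595 * 12*3600 = 46913.0 m^3
Step 4 — area served: A = V / (depth/1000) = 46913.0 / 0.066 = 710800 m^2
Therefore the field area that can be irrigated = 710800 m^2.


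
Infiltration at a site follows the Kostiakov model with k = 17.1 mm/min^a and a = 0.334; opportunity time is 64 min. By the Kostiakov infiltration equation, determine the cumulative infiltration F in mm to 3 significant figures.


Approach: apply the Kostiakov infiltration equation, F = k*t^a.
F = 17.1 * 64^0.334 = 68.6 mm
Therefore the cumulative infiltration F = 68.6 mm.


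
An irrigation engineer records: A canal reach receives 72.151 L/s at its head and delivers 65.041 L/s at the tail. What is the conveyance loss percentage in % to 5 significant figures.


Approach: apply the conveyance loss ratio, loss% = ((Q_head - Q_tail)/Q_head)*100.
loss = ((72.151 - 65.041)/72.151)*100 = 9.8543 %
Therefore the conveyance loss percentage = 9.8543 %.


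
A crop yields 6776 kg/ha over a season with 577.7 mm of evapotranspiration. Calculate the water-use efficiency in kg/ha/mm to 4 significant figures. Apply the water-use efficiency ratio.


Approach: apply the water-use efficiency ratio, WUE = yield/ET.
WUE = 6776 / 577.7 = 11.73 kg/ha/mm
Therefore the water-use efficiency = 11.73 kg/ha/mm.


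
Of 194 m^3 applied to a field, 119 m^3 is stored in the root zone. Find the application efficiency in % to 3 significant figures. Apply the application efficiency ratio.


Approach: apply the application efficiency ratio, Ea = (stored/applied)*100.
Ea = (119/194)*100 = 61.3 %
Therefore the application efficiency = 61.3 %.


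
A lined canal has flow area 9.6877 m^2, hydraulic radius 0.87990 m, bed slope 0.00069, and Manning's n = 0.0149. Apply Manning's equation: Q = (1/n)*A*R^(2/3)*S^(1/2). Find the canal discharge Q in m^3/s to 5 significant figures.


Q = (1/0.0149) * 9.6877 * 0.87990^(2/3) * 0.00069^(1/2) = 15.682 m^3/s
Therefore the canal discharge Q = 15.682 m^3/s.


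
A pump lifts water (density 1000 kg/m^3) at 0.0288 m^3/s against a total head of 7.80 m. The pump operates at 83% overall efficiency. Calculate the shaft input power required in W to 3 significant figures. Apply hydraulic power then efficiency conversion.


Approach: apply hydraulic power then efficiency conversion, P = rho*g*Q*H; P_in = P/eta.
Step 1 — hydraulic power (P = rho*g*Q*H):
  P = 1000 * 9.81 * 0.0288 * 7.80 = 2203.7 W
Step 2 — input power: P_in = P/eta = 2203.7 / 0.83 = 2660 W
Therefore the shaft input power required = 2660 W.


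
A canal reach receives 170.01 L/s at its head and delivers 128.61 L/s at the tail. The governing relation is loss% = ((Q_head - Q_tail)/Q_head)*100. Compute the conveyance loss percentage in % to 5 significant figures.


loss = ((170.01 - 128.61)/170.01)*100 = 24.352 %
Therefore the conveyance loss percentage = 24.352 %.


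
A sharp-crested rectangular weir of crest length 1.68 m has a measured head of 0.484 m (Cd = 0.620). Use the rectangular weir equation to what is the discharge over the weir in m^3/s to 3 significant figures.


Approach: apply the rectangular weir equation, Q = (2/3)*Cd*L*sqrt(2g)*H^1.5.
Q = (2/3)*0.620*1.68*sqrt(2*9.81)*0.484^1.5 = 1.04 m^3/s
Therefore the discharge over the weir = 1.04 m^3/s.


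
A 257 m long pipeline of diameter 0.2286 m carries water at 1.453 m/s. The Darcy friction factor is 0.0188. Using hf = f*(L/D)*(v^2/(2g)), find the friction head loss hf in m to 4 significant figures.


hf = 0.0188 * (257/0.2286) * (1.453^2 / (2*9.81))
hf = 2.274 m
Therefore the friction head loss hf = 2.274 m.


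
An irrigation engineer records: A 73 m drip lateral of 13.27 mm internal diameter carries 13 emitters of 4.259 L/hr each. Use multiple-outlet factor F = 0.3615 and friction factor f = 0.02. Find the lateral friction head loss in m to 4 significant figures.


Approach: apply Darcy-Weisbach with the multiple-outlet F-factor, Q = n*q/(3600*1000) m^3/s; v = Q/A; hf = F*f*(L/D)*(v^2/(2g)).
Q = 13*4.259/(3600*1000) = 1.53797e-05 m^3/s
A = pi*(13.27e-3/2)^2 = 1.38303e-04 m^2, so v = Q/A = 0.111203 m/s
hf = 0.3615*0.02*(73/0.01327)*(0.111203^2/(2*9.81)) = 0.02507 m
Therefore the lateral friction head loss = 0.02507 m.


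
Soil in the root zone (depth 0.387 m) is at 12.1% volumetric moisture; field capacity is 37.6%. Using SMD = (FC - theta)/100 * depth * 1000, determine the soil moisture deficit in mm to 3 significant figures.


SMD = (37.6 - 12.1)/100 * 0.387 * 1000 = 98.7 mm
Therefore the soil moisture deficit = 98.7 mm.
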